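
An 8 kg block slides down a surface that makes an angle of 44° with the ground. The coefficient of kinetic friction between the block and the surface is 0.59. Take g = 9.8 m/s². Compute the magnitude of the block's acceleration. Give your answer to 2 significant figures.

Resolving the weight along the incline: the component pulling the block down the slope is mg sin 44° = 8 × 9.8 × 0.6947 = 54.464 N, and the normal force is N = mg cos 44° = 8 × 9.8 × 0.7193 = 56.393 N.
Kinetic friction acts up the slope with magnitude f = μN = 0.59 × 56.393 = 33.272 N.
Net force along the incline is 54.464 − 33.272 = 21.192 N, so a = 21.192 / 8 = 2.6490 m/s².

2.6 m/s²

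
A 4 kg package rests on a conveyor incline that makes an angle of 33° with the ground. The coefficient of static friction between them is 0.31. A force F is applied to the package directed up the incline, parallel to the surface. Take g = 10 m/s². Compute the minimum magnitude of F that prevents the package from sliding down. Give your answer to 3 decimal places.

The normal force is N = mg cos 33° = 33.547 N. With F at its minimum the package is on the verge of sliding down, so static friction is at its maximum μ_s N = 0.31 × 33.547 = 10.400 N and acts up the slope.
Equilibrium along the incline: F + μ_s N = mg sin 33°, so F = 21.786 − 10.400 = 11.386 N.

11.386 N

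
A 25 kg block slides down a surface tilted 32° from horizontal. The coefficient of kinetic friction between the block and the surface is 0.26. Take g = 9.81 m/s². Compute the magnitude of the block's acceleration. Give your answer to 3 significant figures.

Resolving the weight along the incline: the component pulling the block down the slope is mg sin 32° = 25 × 9.81 × 0.5299 = 129.958 N, and the normal force is N = mg cos 32° = 25 × 9.81 × 0.8480 = 207.972 N.
Kinetic friction acts up the slope with magnitude f = μN = 0.26 × 207.972 = 54.073 N.
Net force along the incline is 129.958 − 54.073 = 75.885 N, so a = 75.885 / 25 = 3.0354 m/s².

3.04 m/s²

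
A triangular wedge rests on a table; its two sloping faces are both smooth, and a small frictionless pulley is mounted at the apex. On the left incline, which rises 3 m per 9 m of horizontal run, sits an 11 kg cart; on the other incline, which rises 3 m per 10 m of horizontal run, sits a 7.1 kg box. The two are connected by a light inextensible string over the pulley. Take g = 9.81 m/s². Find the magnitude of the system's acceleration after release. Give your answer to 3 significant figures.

0.780 m/s²

Resolve each weight along its own incline: the 11 kg mass has component 11 × 9.81 × sin 18.43° = 34.124 N down its slope, and the 7.1 kg mass has 7.1 × 9.81 × sin 16.70° = 20.014 N down its slope.
The 11 kg side's 34.124 N exceeds the other side's 20.014 N, so that mass slides down and the 7.1 kg mass slides up. Taking that direction as positive, Newton's second law for the whole system gives 34.124 − 20.014 = (11 + 7.1) a, so a = 14.110 / 18.1 = 0.7796 m/s².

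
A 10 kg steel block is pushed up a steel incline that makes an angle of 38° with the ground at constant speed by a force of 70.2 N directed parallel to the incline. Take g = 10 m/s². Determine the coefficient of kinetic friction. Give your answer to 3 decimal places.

At constant speed ΣF = 0 along the incline. The applied 70.2 N acts up the slope; the weight component mg sin 38° = 61.566 N and kinetic friction μN both act down the slope.
So 70.2 = 61.566 + μ × 78.801, giving μ = (70.2 − 61.566) / 78.801 = 0.1096.

0.110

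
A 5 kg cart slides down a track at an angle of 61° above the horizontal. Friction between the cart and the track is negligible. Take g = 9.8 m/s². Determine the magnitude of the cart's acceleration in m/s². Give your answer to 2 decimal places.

8.57 m/s²

Resolving the weight along the incline: the component pulling the cart down the slope is mg sin 61° = 5 × 9.8 × 0.8746 = 42.855 N, and the normal force is N = mg cos 61° = 5 × 9.8 × 0.4848 = 23.755 N.
With no friction the net force along the incline is 42.855 N, so a = g sin 61° = 42.855 / 5 = 8.5710 m/s².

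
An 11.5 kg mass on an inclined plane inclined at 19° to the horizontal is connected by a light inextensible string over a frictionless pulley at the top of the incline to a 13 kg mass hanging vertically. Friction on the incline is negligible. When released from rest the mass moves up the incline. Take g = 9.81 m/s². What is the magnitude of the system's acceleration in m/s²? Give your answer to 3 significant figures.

3.71 m/s²

For the mass on the incline: the weight component along the slope is m₁g sin 19° = 11.5 × 9.81 × 0.3256 = 36.733 N and the normal force is N = m₁g cos 19° = 106.669 N.
Newton's second law for the mass (up-slope positive): T − 36.733 = 11.5 a. For the hanging mass (downward positive): 13 × 9.81 − T = 13 a.
Adding the two equations eliminates T: 90.797 = 24.5 a, so a = 3.7060 m/s².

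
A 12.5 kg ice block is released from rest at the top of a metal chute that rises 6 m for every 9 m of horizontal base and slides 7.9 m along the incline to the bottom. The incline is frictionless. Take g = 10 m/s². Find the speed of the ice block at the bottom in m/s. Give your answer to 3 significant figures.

9.36 m/s

The weight component along the incline is mg sin 33.69° = 69.338 N and the normal force is N = mg cos 33.69° = 104.006 N.
With no friction, a = g sin 33.69° = 5.5470 m/s².
Starting from rest over a distance of 7.9 m, v² = 2aL = 2 × 5.5470 × 7.9 = 87.6426, so v = 9.3618 m/s.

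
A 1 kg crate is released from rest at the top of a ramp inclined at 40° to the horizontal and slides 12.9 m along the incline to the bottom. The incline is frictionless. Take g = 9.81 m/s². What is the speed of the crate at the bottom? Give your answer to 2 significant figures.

The weight component along the incline is mg sin 40° = 6.306 N and the normal force is N = mg cos 40° = 7.515 N.
With no friction, a = g sin 40° = 6.3057 m/s².
Starting from rest over a distance of 12.9 m, v² = 2aL = 2 × 6.3057 × 12.9 = 162.6871, so v = 12.7549 m/s.

13 m/s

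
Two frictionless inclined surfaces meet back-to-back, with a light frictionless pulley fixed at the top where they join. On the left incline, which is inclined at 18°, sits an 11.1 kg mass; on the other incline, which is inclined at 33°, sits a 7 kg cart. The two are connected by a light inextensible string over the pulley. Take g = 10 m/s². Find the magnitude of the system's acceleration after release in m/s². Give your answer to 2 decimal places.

Resolve each weight along its own incline: the 11.1 kg mass has component 11.1 × 10 × sin 18° = 34.301 N down its slope, and the 7 kg mass has 7 × 10 × sin 33° = 38.125 N down its slope.
The 7 kg side's 38.125 N exceeds the other side's 34.301 N, so that mass slides down and the 11.1 kg mass slides up. Taking that direction as positive, Newton's second law for the whole system gives 38.125 − 34.301 = (11.1 + 7) a, so a = 3.824 / 18.1 = 0.2113 m/s².

0.21 m/s²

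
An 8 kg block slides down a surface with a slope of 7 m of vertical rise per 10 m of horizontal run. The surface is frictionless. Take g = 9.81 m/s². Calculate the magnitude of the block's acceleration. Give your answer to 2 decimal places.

5.63 m/s²

Resolving the weight along the incline: the component pulling the block down the slope is mg sin 34.99° = 8 × 9.81 × 0.5735 = 45.008 N, and the normal force is N = mg cos 34.99° = 8 × 9.81 × 0.8192 = 64.291 N.
With no friction the net force along the incline is 45.008 N, so a = g sin 34.99° = 45.008 / 8 = 5.6260 m/s².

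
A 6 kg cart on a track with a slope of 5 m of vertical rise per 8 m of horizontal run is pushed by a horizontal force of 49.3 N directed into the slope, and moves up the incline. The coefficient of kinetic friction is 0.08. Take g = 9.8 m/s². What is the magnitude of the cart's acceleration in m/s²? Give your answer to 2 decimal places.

0.76 m/s²

The horizontal push has components F cos 32.01° = 49.3 × 0.8480 = 41.806 N up the incline and F sin 32.01° = 49.3 × 0.5300 = 26.129 N pressing into the surface.
The normal force is therefore N = mg cos 32.01° + F sin 32.01° = 49.862 + 26.129 = 75.991 N, and kinetic friction down the slope is μN = 0.08 × 75.991 = 6.079 N.
Along the incline: F cos 32.01° − mg sin 32.01° − μN = ma, so 41.806 − 31.164 − 6.079 = 6 a, giving a = 0.7605 m/s².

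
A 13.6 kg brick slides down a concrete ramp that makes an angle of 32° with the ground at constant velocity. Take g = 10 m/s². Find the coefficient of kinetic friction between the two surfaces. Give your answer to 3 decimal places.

0.625

At constant velocity the net force along the incline is zero: mg sin 32° = μ mg cos 32°.
So μ = tan 32° = 0.5299 / 0.8480 = 0.6249.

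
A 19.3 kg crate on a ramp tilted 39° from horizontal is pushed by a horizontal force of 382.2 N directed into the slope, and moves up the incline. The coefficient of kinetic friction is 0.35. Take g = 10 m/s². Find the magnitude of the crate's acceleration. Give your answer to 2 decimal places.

The horizontal push has components F cos 39° = 382.2 × 0.7771 = 297.008 N up the incline and F sin 39° = 382.2 × 0.6293 = 240.518 N pressing into the surface.
The normal force is therefore N = mg cos 39° + F sin 39° = 149.980 + 240.518 = 390.498 N, and kinetic friction down the slope is μN = 0.35 × 390.498 = 136.674 N.
Along the incline: F cos 39° − mg sin 39° − μN = ma, so 297.008 − 121.455 − 136.674 = 19.3 a, giving a = 2.0145 m/s².

2.01 m/s²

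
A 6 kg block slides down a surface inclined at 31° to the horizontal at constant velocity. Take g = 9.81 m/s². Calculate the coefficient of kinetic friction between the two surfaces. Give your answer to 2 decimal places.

0.60

At constant velocity the net force along the incline is zero: mg sin 31° = μ mg cos 31°.
So μ = tan 31° = 0.5150 / 0.8572 = 0.6008.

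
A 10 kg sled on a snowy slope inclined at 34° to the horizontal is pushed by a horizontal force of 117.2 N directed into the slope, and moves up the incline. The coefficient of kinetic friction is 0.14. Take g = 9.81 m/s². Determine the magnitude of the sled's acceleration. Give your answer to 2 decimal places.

2.17 m/s²

The horizontal push has components F cos 34° = 117.2 × 0.8290 = 97.159 N up the incline and F sin 34° = 117.2 × 0.5592 = 65.538 N pressing into the surface.
The normal force is therefore N = mg cos 34° + F sin 34° = 81.325 + 65.538 = 146.863 N, and kinetic friction down the slope is μN = 0.14 × 146.863 = 20.561 N.
Along the incline: F cos 34° − mg sin 34° − μN = ma, so 97.159 − 54.858 − 20.561 = 10 a, giving a = 2.1740 m/s².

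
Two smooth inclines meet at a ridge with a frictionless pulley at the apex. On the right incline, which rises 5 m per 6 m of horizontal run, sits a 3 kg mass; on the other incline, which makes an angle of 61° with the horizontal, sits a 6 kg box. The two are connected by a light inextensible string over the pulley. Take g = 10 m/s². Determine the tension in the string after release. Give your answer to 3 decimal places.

30.296 N

Resolve each weight along its own incline: the 3 kg mass has component 3 × 10 × sin 39.81° = 19.206 N down its slope, and the 6 kg mass has 6 × 10 × sin 61° = 52.477 N down its slope.
The 6 kg side's 52.477 N exceeds the other side's 19.206 N, so that mass slides down and the 3 kg mass slides up. Taking that direction as positive, Newton's second law for the whole system gives 52.477 − 19.206 = (3 + 6) a, so a = 33.271 / 9 = 3.6968 m/s².
For the 3 kg mass (up-slope positive): T − 19.206 = 3 × 3.6968, so T = 30.296 N.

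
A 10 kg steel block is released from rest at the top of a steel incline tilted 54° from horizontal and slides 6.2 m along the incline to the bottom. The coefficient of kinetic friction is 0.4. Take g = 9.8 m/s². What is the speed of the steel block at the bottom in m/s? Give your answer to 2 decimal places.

8.35 m/s

The weight component along the incline is mg sin 54° = 79.284 N and the normal force is N = mg cos 54° = 57.603 N.
Friction up the slope is f = μN = 0.4 × 57.603 = 23.041 N, so the net downslope force is 79.284 − 23.041 = 56.243 N and a = 56.243 / 10 = 5.6243 m/s².
Starting from rest over a distance of 6.2 m, v² = 2aL = 2 × 5.6243 × 6.2 = 69.7413, so v = 8.3511 m/s.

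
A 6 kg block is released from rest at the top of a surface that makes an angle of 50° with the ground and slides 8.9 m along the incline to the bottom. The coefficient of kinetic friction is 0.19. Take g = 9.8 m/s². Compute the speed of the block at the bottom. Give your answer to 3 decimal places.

The weight component along the incline is mg sin 50° = 45.043 N and the normal force is N = mg cos 50° = 37.796 N.
Friction up the slope is f = μN = 0.19 × 37.796 = 7.181 N, so the net downslope force is 45.043 − 7.181 = 37.862 N and a = 37.862 / 6 = 6.3103 m/s².
Starting from rest over a distance of 8.9 m, v² = 2aL = 2 × 6.3103 × 8.9 = 112.3233, so v = 10.5983 m/s.

10.598 m/s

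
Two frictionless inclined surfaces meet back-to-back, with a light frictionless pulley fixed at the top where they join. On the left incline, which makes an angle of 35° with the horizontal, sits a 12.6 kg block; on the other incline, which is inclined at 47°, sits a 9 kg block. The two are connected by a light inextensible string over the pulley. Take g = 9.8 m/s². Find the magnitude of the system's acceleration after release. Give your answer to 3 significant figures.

0.293 m/s²

Resolve each weight along its own incline: the 12.6 kg mass has component 12.6 × 9.8 × sin 35° = 70.825 N down its slope, and the 9 kg mass has 9 × 9.8 × sin 47° = 64.505 N down its slope.
The 12.6 kg side's 70.825 N exceeds the other side's 64.505 N, so that mass slides down and the 9 kg mass slides up. Taking that direction as positive, Newton's second law for the whole system gives 70.825 − 64.505 = (12.6 + 9) a, so a = 6.320 / 21.6 = 0.2926 m/s².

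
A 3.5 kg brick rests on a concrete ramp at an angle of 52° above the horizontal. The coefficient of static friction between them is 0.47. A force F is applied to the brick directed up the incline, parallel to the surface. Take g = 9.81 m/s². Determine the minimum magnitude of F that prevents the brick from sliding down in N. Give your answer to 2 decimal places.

17.12 N

The normal force is N = mg cos 52° = 21.139 N. With F at its minimum the brick is on the verge of sliding down, so static friction is at its maximum μ_s N = 0.47 × 21.139 = 9.935 N and acts up the slope.
Equilibrium along the incline: F + μ_s N = mg sin 52°, so F = 27.056 − 9.935 = 17.121 N.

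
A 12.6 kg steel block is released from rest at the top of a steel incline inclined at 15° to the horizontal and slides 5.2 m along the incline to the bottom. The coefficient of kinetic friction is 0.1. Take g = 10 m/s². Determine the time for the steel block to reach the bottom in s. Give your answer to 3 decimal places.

2.532 s

The weight component along the incline is mg sin 15° = 32.611 N and the normal force is N = mg cos 15° = 121.707 N.
Friction up the slope is f = μN = 0.1 × 121.707 = 12.171 N, so the net downslope force is 32.611 − 12.171 = 20.440 N and a = 20.440 / 12.6 = 1.6222 m/s².
Starting from rest, L = ½at², so t = √(2L/a) = √(2 × 5.2 / 1.6222) = 2.5320 s.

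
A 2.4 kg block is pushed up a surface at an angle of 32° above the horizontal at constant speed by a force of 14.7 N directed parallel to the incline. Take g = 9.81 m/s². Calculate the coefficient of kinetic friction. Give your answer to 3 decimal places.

At constant speed ΣF = 0 along the incline. The applied 14.7 N acts up the slope; the weight component mg sin 32° = 12.476 N and kinetic friction μN both act down the slope.
So 14.7 = 12.476 + μ × 19.966, giving μ = (14.7 − 12.476) / 19.966 = 0.1114.

0.111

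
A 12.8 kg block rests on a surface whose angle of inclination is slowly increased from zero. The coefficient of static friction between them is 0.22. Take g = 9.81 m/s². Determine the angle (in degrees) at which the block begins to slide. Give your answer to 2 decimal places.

12.41°

At the threshold of sliding, static friction is at its maximum μ_s N and exactly balances the weight component along the incline: mg sin θ = μ_s mg cos θ.
Hence tan θ = μ_s = 0.22, so θ = arctan(0.22) = 12.4074°.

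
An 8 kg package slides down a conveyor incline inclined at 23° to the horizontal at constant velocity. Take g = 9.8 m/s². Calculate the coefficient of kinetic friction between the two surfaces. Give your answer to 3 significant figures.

At constant velocity the net force along the incline is zero: mg sin 23° = μ mg cos 23°.
So μ = tan 23° = 0.3907 / 0.9205 = 0.4244.

0.424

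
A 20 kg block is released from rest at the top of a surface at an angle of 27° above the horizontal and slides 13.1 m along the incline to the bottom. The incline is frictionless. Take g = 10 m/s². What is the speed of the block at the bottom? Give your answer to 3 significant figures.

The weight component along the incline is mg sin 27° = 90.798 N and the normal force is N = mg cos 27° = 178.201 N.
With no friction, a = g sin 27° = 4.5399 m/s².
Starting from rest over a distance of 13.1 m, v² = 2aL = 2 × 4.5399 × 13.1 = 118.9454, so v = 10.9062 m/s.

10.9 m/s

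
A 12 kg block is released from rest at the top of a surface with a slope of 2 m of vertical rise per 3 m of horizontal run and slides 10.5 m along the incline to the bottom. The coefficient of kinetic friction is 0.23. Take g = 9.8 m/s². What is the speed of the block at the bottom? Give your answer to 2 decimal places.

The weight component along the incline is mg sin 33.69° = 65.233 N and the normal force is N = mg cos 33.69° = 97.849 N.
Friction up the slope is f = μN = 0.23 × 97.849 = 22.505 N, so the net downslope force is 65.233 − 22.505 = 42.728 N and a = 42.728 / 12 = 3.5607 m/s².
Starting from rest over a distance of 10.5 m, v² = 2aL = 2 × 3.5607 × 10.5 = 74.7747, so v = 8.6472 m/s.

8.65 m/s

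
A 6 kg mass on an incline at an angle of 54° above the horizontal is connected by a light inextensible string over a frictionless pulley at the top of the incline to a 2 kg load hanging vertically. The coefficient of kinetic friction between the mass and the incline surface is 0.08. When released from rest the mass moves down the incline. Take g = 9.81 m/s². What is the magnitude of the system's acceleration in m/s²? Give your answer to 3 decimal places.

For the mass on the incline: the weight component along the slope is m₁g sin 54° = 6 × 9.81 × 0.8090 = 47.618 N and the normal force is N = m₁g cos 54° = 34.597 N.
Kinetic friction opposes the mass's motion down the incline: f = μN = 0.08 × 34.597 = 2.768 N acting up the slope.
Newton's second law for the mass (down-slope positive): 47.618 − 2.768 − T = 6 a. For the hanging load (upward positive): T − 2 × 9.81 = 2 a.
Adding the two equations eliminates T: 25.230 = 8 a, so a = 3.1538 m/s².

3.154 m/s²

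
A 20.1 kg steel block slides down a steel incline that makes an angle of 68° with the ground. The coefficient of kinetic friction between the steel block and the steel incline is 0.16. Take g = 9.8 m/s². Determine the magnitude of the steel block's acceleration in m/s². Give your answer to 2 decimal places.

Resolving the weight along the incline: the component pulling the steel block down the slope is mg sin 68° = 20.1 × 9.8 × 0.9272 = 182.640 N, and the normal force is N = mg cos 68° = 20.1 × 9.8 × 0.3746 = 73.789 N.
Kinetic friction acts up the slope with magnitude f = μN = 0.16 × 73.789 = 11.806 N.
Net force along the incline is 182.640 − 11.806 = 170.834 N, so a = 170.834 / 20.1 = 8.4992 m/s².

8.50 m/s²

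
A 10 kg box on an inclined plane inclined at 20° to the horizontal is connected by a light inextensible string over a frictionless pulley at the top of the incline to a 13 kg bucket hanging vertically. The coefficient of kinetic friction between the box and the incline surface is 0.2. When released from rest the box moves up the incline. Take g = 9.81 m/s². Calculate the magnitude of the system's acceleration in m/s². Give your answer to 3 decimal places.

For the box on the incline: the weight component along the slope is m₁g sin 20° = 10 × 9.81 × 0.3420 = 33.550 N and the normal force is N = m₁g cos 20° = 92.184 N.
Kinetic friction opposes the box's motion up the incline: f = μN = 0.2 × 92.184 = 18.437 N acting down the slope.
Newton's second law for the box (up-slope positive): T − 33.550 − 18.437 = 10 a. For the hanging bucket (downward positive): 13 × 9.81 − T = 13 a.
Adding the two equations eliminates T: 75.543 = 23 a, so a = 3.2845 m/s².

3.284 m/s²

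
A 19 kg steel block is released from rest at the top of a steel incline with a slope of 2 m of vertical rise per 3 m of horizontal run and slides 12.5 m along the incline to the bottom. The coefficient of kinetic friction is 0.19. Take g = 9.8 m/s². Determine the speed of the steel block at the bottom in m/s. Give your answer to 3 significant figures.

The weight component along the incline is mg sin 33.69° = 103.285 N and the normal force is N = mg cos 33.69° = 154.928 N.
Friction up the slope is f = μN = 0.19 × 154.928 = 29.436 N, so the net downslope force is 103.285 − 29.436 = 73.849 N and a = 73.849 / 19 = 3.8868 m/s².
Starting from rest over a distance of 12.5 m, v² = 2aL = 2 × 3.8868 × 12.5 = 97.1700, so v = 9.8575 m/s.

9.86 m/s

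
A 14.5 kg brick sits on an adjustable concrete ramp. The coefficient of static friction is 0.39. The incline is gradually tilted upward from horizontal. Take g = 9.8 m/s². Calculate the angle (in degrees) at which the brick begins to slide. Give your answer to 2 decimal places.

At the threshold of sliding, static friction is at its maximum μ_s N and exactly balances the weight component along the incline: mg sin θ = μ_s mg cos θ.
Hence tan θ = μ_s = 0.39, so θ = arctan(0.39) = 21.3058°.

21.31°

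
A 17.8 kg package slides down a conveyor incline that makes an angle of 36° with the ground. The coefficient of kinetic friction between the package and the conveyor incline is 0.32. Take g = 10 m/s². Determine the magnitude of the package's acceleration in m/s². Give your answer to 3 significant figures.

3.29 m/s²

Resolving the weight along the incline: the component pulling the package down the slope is mg sin 36° = 17.8 × 10 × 0.5878 = 104.628 N, and the normal force is N = mg cos 36° = 17.8 × 10 × 0.8090 = 144.002 N.
Kinetic friction acts up the slope with magnitude f = μN = 0.32 × 144.002 = 46.081 N.
Net force along the incline is 104.628 − 46.081 = 58.547 N, so a = 58.547 / 17.8 = 3.2892 m/s².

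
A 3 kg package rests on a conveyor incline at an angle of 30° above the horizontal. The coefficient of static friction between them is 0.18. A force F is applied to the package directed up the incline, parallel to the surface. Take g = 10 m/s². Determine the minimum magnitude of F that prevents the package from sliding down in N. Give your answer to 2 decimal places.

10.32 N

The normal force is N = mg cos 30° = 25.981 N. With F at its minimum the package is on the verge of sliding down, so static friction is at its maximum μ_s N = 0.18 × 25.981 = 4.677 N and acts up the slope.
Equilibrium along the incline: F + μ_s N = mg sin 30°, so F = 15.000 − 4.677 = 10.323 N.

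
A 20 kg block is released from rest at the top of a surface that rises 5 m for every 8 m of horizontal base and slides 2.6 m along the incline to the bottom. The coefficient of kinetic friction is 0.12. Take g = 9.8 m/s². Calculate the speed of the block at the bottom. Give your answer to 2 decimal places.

4.67 m/s

The weight component along the incline is mg sin 32.01° = 103.880 N and the normal force is N = mg cos 32.01° = 166.208 N.
Friction up the slope is f = μN = 0.12 × 166.208 = 19.945 N, so the net downslope force is 103.880 − 19.945 = 83.935 N and a = 83.935 / 20 = 4.1967 m/s².
Starting from rest over a distance of 2.6 m, v² = 2aL = 2 × 4.1967 × 2.6 = 21.8228, so v = 4.6715 m/s.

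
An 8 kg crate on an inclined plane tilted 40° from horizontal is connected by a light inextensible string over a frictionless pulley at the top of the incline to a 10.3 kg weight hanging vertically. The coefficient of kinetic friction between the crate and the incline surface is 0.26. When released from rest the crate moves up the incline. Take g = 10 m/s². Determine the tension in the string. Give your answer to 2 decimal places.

82.94 N

For the crate on the incline: the weight component along the slope is m₁g sin 40° = 8 × 10 × 0.6428 = 51.424 N and the normal force is N = m₁g cos 40° = 61.284 N.
Kinetic friction opposes the crate's motion up the incline: f = μN = 0.26 × 61.284 = 15.934 N acting down the slope.
Newton's second law for the crate (up-slope positive): T − 51.424 − 15.934 = 8 a. For the hanging weight (downward positive): 10.3 × 10 − T = 10.3 a.
Adding the two equations eliminates T: 35.642 = 18.3 a, so a = 1.9477 m/s².
Then from the hanging weight's equation, T = 10.3 × (10 − 1.9477) = 82.939 N.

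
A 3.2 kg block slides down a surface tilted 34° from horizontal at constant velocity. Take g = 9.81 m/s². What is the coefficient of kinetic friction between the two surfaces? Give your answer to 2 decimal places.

At constant velocity the net force along the incline is zero: mg sin 34° = μ mg cos 34°.
So μ = tan 34° = 0.5592 / 0.8290 = 0.6745.

0.67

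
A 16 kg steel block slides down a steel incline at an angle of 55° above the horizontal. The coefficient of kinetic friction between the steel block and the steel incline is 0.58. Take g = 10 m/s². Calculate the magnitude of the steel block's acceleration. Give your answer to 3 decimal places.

Resolving the weight along the incline: the component pulling the steel block down the slope is mg sin 55° = 16 × 10 × 0.8192 = 131.072 N, and the normal force is N = mg cos 55° = 16 × 10 × 0.5736 = 91.776 N.
Kinetic friction acts up the slope with magnitude f = μN = 0.58 × 91.776 = 53.230 N.
Net force along the incline is 131.072 − 53.230 = 77.842 N, so a = 77.842 / 16 = 4.8651 m/s².

4.865 m/s²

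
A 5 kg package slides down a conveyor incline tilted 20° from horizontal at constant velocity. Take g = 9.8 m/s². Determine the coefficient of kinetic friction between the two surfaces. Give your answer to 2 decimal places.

At constant velocity the net force along the incline is zero: mg sin 20° = μ mg cos 20°.
So μ = tan 20° = 0.3420 / 0.9397 = 0.3639.

0.36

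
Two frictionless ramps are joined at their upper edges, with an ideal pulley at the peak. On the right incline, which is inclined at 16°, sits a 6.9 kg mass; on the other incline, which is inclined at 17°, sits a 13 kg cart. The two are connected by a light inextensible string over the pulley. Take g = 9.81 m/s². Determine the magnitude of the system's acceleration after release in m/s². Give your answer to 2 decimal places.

Resolve each weight along its own incline: the 6.9 kg mass has component 6.9 × 9.81 × sin 16° = 18.658 N down its slope, and the 13 kg mass has 13 × 9.81 × sin 17° = 37.286 N down its slope.
The 13 kg side's 37.286 N exceeds the other side's 18.658 N, so that mass slides down and the 6.9 kg mass slides up. Taking that direction as positive, Newton's second law for the whole system gives 37.286 − 18.658 = (6.9 + 13) a, so a = 18.628 / 19.9 = 0.9361 m/s².

0.94 m/s²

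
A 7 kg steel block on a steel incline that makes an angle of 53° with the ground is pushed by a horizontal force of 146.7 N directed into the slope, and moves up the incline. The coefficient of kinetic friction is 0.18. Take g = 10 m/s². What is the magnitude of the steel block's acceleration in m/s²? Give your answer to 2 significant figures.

0.53 m/s²

The horizontal push has components F cos 53° = 146.7 × 0.6018 = 88.284 N up the incline and F sin 53° = 146.7 × 0.7986 = 117.155 N pressing into the surface.
The normal force is therefore N = mg cos 53° + F sin 53° = 42.126 + 117.155 = 159.281 N, and kinetic friction down the slope is μN = 0.18 × 159.281 = 28.671 N.
Along the incline: F cos 53° − mg sin 53° − μN = ma, so 88.284 − 55.902 − 28.671 = 7 a, giving a = 0.5301 m/s².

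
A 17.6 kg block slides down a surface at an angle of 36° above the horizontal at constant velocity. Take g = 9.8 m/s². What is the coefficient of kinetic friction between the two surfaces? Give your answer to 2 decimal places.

At constant velocity the net force along the incline is zero: mg sin 36° = μ mg cos 36°.
So μ = tan 36° = 0.5878 / 0.8090 = 0.7266.

0.73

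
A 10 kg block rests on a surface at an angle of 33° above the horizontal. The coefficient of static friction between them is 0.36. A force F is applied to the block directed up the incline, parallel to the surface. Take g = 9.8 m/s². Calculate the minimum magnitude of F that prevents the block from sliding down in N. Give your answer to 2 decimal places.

The normal force is N = mg cos 33° = 82.190 N. With F at its minimum the block is on the verge of sliding down, so static friction is at its maximum μ_s N = 0.36 × 82.190 = 29.588 N and acts up the slope.
Equilibrium along the incline: F + μ_s N = mg sin 33°, so F = 53.375 − 29.588 = 23.787 N.

23.79 N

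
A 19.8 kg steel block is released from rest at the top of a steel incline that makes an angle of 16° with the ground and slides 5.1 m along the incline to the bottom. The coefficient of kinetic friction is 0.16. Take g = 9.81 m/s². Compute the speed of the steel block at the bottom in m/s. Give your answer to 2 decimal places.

3.49 m/s

The weight component along the incline is mg sin 16° = 53.539 N and the normal force is N = mg cos 16° = 186.714 N.
Friction up the slope is f = μN = 0.16 × 186.714 = 29.874 N, so the net downslope force is 53.539 − 29.874 = 23.665 N and a = 23.665 / 19.8 = 1.1952 m/s².
Starting from rest over a distance of 5.1 m, v² = 2aL = 2 × 1.1952 × 5.1 = 12.1910, so v = 3.4916 m/s.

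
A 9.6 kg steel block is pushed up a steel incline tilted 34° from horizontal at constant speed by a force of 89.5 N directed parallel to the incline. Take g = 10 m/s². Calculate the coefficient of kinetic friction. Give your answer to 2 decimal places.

At constant speed ΣF = 0 along the incline. The applied 89.5 N acts up the slope; the weight component mg sin 34° = 53.683 N and kinetic friction μN both act down the slope.
So 89.5 = 53.683 + μ × 79.588, giving μ = (89.5 − 53.683) / 79.588 = 0.4500.

0.45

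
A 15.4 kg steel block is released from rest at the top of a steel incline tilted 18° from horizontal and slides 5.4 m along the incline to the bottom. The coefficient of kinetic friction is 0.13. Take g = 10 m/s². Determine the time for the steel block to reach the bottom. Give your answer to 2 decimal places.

2.41 s

The weight component along the incline is mg sin 18° = 47.589 N and the normal force is N = mg cos 18° = 146.463 N.
Friction up the slope is f = μN = 0.13 × 146.463 = 19.040 N, so the net downslope force is 47.589 − 19.040 = 28.549 N and a = 28.549 / 15.4 = 1.8538 m/s².
Starting from rest, L = ½at², so t = √(2L/a) = √(2 × 5.4 / 1.8538) = 2.4137 s.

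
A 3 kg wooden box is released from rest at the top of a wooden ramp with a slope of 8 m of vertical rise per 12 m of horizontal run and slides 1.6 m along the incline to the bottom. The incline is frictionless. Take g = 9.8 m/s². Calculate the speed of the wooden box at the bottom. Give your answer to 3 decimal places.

The weight component along the incline is mg sin 33.69° = 16.308 N and the normal force is N = mg cos 33.69° = 24.462 N.
With no friction, a = g sin 33.69° = 5.4361 m/s².
Starting from rest over a distance of 1.6 m, v² = 2aL = 2 × 5.4361 × 1.6 = 17.3955, so v = 4.1708 m/s.

4.171 m/s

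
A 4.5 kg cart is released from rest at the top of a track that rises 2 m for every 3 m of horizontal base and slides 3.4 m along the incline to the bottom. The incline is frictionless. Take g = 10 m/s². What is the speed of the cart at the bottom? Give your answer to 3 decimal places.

The weight component along the incline is mg sin 33.69° = 24.962 N and the normal force is N = mg cos 33.69° = 37.442 N.
With no friction, a = g sin 33.69° = 5.5470 m/s².
Starting from rest over a distance of 3.4 m, v² = 2aL = 2 × 5.5470 × 3.4 = 37.7196, so v = 6.1416 m/s.

6.142 m/s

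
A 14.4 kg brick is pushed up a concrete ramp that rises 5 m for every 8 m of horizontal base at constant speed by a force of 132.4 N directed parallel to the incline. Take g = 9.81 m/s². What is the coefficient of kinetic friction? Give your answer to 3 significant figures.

At constant speed ΣF = 0 along the incline. The applied 132.4 N acts up the slope; the weight component mg sin 32.01° = 74.870 N and kinetic friction μN both act down the slope.
So 132.4 = 74.870 + μ × 119.792, giving μ = (132.4 − 74.870) / 119.792 = 0.4802.

0.480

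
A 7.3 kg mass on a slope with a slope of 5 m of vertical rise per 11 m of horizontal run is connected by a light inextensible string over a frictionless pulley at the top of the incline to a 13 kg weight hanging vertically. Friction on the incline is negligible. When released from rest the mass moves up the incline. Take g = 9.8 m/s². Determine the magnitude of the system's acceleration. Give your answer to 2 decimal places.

For the mass on the incline: the weight component along the slope is m₁g sin 24.44° = 7.3 × 9.8 × 0.4138 = 29.603 N and the normal force is N = m₁g cos 24.44° = 65.128 N.
Newton's second law for the mass (up-slope positive): T − 29.603 = 7.3 a. For the hanging weight (downward positive): 13 × 9.8 − T = 13 a.
Adding the two equations eliminates T: 97.797 = 20.3 a, so a = 4.8176 m/s².

4.82 m/s²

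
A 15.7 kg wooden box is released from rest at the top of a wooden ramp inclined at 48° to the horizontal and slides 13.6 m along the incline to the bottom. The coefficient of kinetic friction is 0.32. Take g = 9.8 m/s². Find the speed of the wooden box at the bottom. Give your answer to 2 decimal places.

The weight component along the incline is mg sin 48° = 114.340 N and the normal force is N = mg cos 48° = 102.952 N.
Friction up the slope is f = μN = 0.32 × 102.952 = 32.945 N, so the net downslope force is 114.340 − 32.945 = 81.395 N and a = 81.395 / 15.7 = 5.1844 m/s².
Starting from rest over a distance of 13.6 m, v² = 2aL = 2 × 5.1844 × 13.6 = 141.0157, so v = 11.8750 m/s.

11.88 m/s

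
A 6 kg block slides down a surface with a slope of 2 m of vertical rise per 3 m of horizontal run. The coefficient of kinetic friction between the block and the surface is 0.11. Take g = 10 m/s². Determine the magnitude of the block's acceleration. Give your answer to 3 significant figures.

Resolving the weight along the incline: the component pulling the block down the slope is mg sin 33.69° = 6 × 10 × 0.5547 = 33.282 N, and the normal force is N = mg cos 33.69° = 6 × 10 × 0.8321 = 49.926 N.
Kinetic friction acts up the slope with magnitude f = μN = 0.11 × 49.926 = 5.492 N.
Net force along the incline is 33.282 − 5.492 = 27.790 N, so a = 27.790 / 6 = 4.6317 m/s².

4.63 m/s²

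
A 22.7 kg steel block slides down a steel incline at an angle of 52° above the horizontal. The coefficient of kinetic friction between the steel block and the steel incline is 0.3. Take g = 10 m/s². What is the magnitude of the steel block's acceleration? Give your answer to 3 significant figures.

Resolving the weight along the incline: the component pulling the steel block down the slope is mg sin 52° = 22.7 × 10 × 0.7880 = 178.876 N, and the normal force is N = mg cos 52° = 22.7 × 10 × 0.6157 = 139.764 N.
Kinetic friction acts up the slope with magnitude f = μN = 0.3 × 139.764 = 41.929 N.
Net force along the incline is 178.876 − 41.929 = 136.947 N, so a = 136.947 / 22.7 = 6.0329 m/s².

6.03 m/s²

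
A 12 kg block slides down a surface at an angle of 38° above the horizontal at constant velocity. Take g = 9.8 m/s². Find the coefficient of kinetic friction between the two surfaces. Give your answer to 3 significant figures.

At constant velocity the net force along the incline is zero: mg sin 38° = μ mg cos 38°.
So μ = tan 38° = 0.6157 / 0.7880 = 0.7813.

0.781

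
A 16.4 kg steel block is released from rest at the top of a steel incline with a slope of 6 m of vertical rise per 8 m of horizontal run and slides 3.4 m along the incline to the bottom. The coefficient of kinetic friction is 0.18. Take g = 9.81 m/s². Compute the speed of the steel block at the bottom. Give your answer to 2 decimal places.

The weight component along the incline is mg sin 36.87° = 96.530 N and the normal force is N = mg cos 36.87° = 128.707 N.
Friction up the slope is f = μN = 0.18 × 128.707 = 23.167 N, so the net downslope force is 96.530 − 23.167 = 73.363 N and a = 73.363 / 16.4 = 4.4734 m/s².
Starting from rest over a distance of 3.4 m, v² = 2aL = 2 × 4.4734 × 3.4 = 30.4191, so v = 5.5154 m/s.

5.52 m/s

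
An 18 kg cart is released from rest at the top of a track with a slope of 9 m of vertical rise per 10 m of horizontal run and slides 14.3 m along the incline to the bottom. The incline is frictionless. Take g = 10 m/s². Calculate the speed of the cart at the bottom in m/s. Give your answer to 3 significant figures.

13.8 m/s

The weight component along the incline is mg sin 41.99° = 120.414 N and the normal force is N = mg cos 41.99° = 133.793 N.
With no friction, a = g sin 41.99° = 6.6896 m/s².
Starting from rest over a distance of 14.3 m, v² = 2aL = 2 × 6.6896 × 14.3 = 191.3226, so v = 13.8319 m/s.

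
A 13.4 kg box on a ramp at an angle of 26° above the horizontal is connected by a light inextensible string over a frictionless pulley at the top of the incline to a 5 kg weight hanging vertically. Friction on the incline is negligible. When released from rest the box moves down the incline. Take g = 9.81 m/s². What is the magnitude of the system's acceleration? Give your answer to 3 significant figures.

For the box on the incline: the weight component along the slope is m₁g sin 26° = 13.4 × 9.81 × 0.4384 = 57.629 N and the normal force is N = m₁g cos 26° = 118.150 N.
Newton's second law for the box (down-slope positive): 57.629 − T = 13.4 a. For the hanging weight (upward positive): T − 5 × 9.81 = 5 a.
Adding the two equations eliminates T: 8.579 = 18.4 a, so a = 0.4663 m/s².

0.466 m/s²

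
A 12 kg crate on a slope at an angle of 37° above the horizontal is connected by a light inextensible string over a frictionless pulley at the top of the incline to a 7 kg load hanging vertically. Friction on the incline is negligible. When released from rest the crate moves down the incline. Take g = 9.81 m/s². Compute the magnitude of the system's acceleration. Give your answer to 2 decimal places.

For the crate on the incline: the weight component along the slope is m₁g sin 37° = 12 × 9.81 × 0.6018 = 70.844 N and the normal force is N = m₁g cos 37° = 94.015 N.
Newton's second law for the crate (down-slope positive): 70.844 − T = 12 a. For the hanging load (upward positive): T − 7 × 9.81 = 7 a.
Adding the two equations eliminates T: 2.174 = 19 a, so a = 0.1144 m/s².

0.11 m/s²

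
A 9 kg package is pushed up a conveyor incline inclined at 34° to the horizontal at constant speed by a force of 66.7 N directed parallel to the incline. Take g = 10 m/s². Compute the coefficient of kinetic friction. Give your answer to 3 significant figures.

At constant speed ΣF = 0 along the incline. The applied 66.7 N acts up the slope; the weight component mg sin 34° = 50.327 N and kinetic friction μN both act down the slope.
So 66.7 = 50.327 + μ × 74.613, giving μ = (66.7 − 50.327) / 74.613 = 0.2194.

0.219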